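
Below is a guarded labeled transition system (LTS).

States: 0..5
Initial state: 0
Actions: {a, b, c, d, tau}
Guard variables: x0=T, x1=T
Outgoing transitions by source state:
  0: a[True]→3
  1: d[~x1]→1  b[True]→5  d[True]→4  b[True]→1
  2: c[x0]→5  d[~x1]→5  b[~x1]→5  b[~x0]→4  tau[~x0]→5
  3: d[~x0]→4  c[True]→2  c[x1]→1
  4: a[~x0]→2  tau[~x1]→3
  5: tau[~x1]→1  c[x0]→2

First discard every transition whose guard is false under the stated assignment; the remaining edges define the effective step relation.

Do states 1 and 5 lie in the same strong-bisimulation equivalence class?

Answer: NOT BISIMILAR

Trace:
Bisimulation quotient by refinement:
  round 0: {{0,1,2,3,4,5}}
  round 1: {{0},{1},{2,3,5},{4}}
  round 2: {{0},{1},{2,5},{3},{4}}
5 equivalence class(es) (converged in 3)
class of 1: {1}; class of 5: {2,5}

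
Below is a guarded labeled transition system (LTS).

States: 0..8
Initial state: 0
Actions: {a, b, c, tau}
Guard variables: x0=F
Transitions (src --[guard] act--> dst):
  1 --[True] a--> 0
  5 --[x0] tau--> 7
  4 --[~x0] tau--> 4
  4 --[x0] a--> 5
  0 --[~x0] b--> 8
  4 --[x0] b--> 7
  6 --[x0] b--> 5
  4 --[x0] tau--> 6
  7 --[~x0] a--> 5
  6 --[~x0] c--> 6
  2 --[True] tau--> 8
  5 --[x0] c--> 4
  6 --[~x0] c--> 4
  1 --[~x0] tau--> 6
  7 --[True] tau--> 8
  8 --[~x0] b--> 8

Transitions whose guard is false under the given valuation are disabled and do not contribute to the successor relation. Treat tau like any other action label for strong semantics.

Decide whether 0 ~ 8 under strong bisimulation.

Bisimulation quotient by refinement:
  π0 = {{0,1,2,3,4,5,6,7,8}}
  π1 = {{0,8},{1,7},{2,4},{3,5},{6}}
  π2 = {{0,8},{1},{2},{3,5},{4},{6},{7}}
stable after 3 split(s): 7 block(s)
[0]={0,8}  [8]={0,8}

Answer: BISIMILAR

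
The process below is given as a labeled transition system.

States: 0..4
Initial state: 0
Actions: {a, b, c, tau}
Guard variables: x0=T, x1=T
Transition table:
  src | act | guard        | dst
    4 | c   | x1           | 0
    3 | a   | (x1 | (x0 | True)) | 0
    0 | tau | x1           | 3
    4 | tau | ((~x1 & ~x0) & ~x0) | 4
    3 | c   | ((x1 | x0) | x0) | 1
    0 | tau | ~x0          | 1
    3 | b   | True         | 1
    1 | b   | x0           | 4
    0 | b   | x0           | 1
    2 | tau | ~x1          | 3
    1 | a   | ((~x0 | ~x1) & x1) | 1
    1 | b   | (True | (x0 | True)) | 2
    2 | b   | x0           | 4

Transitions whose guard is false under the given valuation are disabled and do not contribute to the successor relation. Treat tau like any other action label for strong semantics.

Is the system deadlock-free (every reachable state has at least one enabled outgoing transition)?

R = {0,1,2,3,4}
  0: b→1  tau→3  [2 exit(s)]
  1: b→2  b→4  [2 exit(s)]
  2: b→4  [1 exit(s)]
  3: a→0  b→1  c→1  [3 exit(s)]
  4: c→0  [1 exit(s)]

Answer: DEADLOCK-FREE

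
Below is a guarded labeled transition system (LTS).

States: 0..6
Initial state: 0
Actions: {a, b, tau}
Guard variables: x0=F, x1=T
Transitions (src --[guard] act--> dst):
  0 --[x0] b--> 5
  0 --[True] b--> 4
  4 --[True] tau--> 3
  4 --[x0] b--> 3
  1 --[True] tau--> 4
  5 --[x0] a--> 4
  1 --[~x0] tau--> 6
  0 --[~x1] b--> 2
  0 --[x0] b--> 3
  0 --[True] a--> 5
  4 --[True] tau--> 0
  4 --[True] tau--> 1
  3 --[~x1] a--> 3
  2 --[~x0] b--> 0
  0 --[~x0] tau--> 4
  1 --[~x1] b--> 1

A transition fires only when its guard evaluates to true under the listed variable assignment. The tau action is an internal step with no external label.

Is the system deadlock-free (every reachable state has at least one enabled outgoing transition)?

Reachable = {0,1,3,4,5,6}
  0: a→5  b→4  tau→4  [3 exit(s)]
  1: tau→4  tau→6  [2 exit(s)]
  3: ∅  [deadlock]
  4: tau→0  tau→1  tau→3  [3 exit(s)]
  5: ∅  [deadlock]
  6: ∅  [deadlock]
trace reaching 3: b·tau

Answer: DEADLOCK at state 3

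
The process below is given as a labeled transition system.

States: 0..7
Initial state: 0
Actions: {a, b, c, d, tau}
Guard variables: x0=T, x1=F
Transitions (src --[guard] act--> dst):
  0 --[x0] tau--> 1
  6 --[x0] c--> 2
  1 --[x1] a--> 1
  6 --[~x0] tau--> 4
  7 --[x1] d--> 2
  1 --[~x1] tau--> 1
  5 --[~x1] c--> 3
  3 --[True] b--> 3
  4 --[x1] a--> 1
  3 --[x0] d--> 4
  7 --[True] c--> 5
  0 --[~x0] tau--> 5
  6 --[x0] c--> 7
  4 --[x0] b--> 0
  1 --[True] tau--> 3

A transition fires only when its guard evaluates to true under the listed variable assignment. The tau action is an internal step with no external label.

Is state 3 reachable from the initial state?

Answer: REACHABLE

Working:
Guard filter leaves 10 enabled edge(s).
depth 0: {0}
depth 1: {1}  cumulative {0,1}
depth 2: {3}  cumulative {0,1,3}
depth 3: {4}  cumulative {0,1,3,4}
R = {0,1,3,4}
Path to 3: tau·tau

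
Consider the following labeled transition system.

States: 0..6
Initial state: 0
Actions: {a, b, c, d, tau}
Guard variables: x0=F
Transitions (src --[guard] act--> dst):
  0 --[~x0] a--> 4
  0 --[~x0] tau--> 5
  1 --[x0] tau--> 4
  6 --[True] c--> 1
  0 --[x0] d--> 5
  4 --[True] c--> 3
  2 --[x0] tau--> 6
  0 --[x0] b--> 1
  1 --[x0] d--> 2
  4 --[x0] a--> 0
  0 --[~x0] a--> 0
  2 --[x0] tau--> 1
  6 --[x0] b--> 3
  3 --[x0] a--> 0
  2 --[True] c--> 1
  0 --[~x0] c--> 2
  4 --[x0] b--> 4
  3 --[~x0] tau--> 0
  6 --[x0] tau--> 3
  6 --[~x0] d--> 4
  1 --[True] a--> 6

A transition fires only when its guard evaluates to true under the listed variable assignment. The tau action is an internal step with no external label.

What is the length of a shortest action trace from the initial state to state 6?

Answer: 3

Trace:
Layered search for 6:
  Layer 0: {0}
  Layer 1: {2,4,5}
  Layer 2: {1,3}
  Layer 3: {6}
depth(6)=3, e.g. c·c·a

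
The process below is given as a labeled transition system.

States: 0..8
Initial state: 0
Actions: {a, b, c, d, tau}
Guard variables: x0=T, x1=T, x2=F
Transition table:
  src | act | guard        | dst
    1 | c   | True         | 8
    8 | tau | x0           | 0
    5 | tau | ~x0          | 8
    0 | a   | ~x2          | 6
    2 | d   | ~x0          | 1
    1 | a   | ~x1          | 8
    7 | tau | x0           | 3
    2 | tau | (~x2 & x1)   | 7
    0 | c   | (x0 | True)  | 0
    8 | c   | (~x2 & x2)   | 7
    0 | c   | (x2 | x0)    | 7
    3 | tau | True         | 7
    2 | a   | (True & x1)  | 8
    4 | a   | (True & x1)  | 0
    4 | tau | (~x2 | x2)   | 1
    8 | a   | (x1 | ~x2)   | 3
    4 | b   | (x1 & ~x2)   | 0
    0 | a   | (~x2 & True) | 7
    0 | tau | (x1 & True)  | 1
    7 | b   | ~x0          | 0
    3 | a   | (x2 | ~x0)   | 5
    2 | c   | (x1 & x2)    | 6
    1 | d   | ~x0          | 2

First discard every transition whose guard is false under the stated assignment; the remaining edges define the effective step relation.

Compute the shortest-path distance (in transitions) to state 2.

BFS to 2:
  L0 = {0}
  L1 = {1,6,7}
  L2 = {3,8}
2 never appears.

Answer: UNREACHABLE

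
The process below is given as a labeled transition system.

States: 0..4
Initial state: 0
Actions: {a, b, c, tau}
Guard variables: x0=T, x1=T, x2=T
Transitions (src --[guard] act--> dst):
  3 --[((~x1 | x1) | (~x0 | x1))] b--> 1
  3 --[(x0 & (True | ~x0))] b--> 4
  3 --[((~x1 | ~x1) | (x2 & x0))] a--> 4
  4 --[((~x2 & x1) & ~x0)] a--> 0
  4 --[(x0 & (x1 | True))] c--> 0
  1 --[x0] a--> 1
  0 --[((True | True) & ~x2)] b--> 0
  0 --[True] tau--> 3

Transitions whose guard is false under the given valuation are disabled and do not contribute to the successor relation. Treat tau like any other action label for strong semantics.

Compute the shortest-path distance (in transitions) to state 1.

Layered search for 1:
  Layer 0: {0}
  Layer 1: {3}
  Layer 2: {1,4}
first hit 1 at d=2 via tau·b

Answer: 2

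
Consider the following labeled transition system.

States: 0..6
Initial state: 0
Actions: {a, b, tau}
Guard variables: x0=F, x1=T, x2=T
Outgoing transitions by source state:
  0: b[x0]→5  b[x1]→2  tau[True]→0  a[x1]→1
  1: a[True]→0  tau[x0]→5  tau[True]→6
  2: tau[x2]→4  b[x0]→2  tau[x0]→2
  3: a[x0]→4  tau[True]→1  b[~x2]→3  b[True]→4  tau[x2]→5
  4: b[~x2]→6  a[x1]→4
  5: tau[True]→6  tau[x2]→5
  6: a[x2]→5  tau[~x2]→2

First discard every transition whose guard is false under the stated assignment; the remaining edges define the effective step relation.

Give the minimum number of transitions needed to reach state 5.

Breadth-first toward 5:
  L0 = {0}
  L1 = {1,2}
  L2 = {4,6}
  L3 = {5}
5 enters at depth 3; path a·tau·a

Answer: 3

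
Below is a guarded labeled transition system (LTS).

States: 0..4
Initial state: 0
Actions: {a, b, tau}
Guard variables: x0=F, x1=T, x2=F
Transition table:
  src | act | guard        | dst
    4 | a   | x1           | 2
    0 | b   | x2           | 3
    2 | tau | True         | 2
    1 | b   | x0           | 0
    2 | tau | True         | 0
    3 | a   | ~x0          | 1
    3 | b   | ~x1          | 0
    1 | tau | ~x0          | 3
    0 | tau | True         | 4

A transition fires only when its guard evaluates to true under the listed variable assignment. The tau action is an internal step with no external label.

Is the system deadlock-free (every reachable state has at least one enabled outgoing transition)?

R = {0,2,4}
  0: tau→4  [1 exit(s)]
  2: tau→0  tau→2  [2 exit(s)]
  4: a→2  [1 exit(s)]

Answer: DEADLOCK-FREE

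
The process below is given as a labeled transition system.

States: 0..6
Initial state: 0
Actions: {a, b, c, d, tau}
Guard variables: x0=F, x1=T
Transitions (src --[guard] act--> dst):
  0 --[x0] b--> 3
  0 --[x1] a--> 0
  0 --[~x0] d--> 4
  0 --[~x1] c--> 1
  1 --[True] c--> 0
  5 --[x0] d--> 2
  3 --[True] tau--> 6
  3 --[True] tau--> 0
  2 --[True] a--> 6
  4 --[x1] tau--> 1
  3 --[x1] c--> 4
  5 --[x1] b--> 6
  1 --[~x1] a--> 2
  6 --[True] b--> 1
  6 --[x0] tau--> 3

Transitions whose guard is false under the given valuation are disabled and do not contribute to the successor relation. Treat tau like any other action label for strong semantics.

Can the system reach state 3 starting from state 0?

Answer: UNREACHABLE

Analysis:
Guard filter leaves 10 enabled edge(s).
L0 = {0}
L1 = {4}  now seen {0,4}
L2 = {1}  now seen {0,1,4}
Reach set: {0,1,4}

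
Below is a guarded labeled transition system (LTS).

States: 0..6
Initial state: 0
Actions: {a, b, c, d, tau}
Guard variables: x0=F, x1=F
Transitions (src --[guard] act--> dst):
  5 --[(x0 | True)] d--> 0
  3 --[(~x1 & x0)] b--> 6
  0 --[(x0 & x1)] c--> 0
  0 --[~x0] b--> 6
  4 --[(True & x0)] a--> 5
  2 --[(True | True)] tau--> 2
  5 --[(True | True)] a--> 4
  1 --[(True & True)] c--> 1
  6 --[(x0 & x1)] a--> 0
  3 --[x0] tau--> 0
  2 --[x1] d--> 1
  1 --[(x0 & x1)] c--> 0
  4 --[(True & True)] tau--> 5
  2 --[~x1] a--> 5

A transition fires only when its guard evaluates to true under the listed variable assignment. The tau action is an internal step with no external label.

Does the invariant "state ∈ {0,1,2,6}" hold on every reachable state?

Answer: INVARIANT HOLDS

Working:
Allowed set {0,1,2,6}
Reachable = {0,6}
  0: safe
  6: safe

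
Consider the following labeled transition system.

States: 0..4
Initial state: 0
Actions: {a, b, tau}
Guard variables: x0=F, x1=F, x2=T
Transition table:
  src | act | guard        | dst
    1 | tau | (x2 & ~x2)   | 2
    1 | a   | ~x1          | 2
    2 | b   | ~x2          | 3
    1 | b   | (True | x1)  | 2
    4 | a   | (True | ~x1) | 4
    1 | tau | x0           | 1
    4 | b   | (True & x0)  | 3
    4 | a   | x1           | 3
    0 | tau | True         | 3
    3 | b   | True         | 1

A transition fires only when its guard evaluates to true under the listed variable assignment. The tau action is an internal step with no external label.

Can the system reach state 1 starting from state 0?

Answer: REACHABLE

Analysis:
5 transition(s) survive guard evaluation.
Layer 0: {0}
Layer 1: {3}  total {0,3}
Layer 2: {1}  total {0,1,3}
Layer 3: {2}  total {0,1,2,3}
Reachable = {0,1,2,3}
witness 1: tau·b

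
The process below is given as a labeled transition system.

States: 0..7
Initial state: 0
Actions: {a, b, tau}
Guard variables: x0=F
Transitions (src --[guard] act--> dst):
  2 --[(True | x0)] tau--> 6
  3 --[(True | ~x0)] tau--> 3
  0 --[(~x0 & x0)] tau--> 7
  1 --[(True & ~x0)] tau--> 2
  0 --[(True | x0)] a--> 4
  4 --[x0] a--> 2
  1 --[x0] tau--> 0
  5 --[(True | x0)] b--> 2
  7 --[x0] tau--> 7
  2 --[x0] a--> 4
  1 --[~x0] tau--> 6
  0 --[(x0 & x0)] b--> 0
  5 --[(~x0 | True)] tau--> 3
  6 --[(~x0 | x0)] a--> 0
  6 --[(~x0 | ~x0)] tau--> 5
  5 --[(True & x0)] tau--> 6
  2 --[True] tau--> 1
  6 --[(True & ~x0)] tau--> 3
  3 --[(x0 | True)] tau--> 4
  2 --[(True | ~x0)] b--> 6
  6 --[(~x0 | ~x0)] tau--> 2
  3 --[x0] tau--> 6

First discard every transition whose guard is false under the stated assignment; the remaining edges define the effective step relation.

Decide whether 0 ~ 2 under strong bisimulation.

Compute ~ classes (split until stable):
  P[0] = {{0,1,2,3,4,5,6,7}}
  P[1] = {{0},{1,3},{2,5},{4,7},{6}}
  P[2] = {{0},{1},{2},{3},{4,7},{5},{6}}
7 equivalence class(es) (converged in 3)
[0]={0}  [2]={2}

Answer: NOT BISIMILAR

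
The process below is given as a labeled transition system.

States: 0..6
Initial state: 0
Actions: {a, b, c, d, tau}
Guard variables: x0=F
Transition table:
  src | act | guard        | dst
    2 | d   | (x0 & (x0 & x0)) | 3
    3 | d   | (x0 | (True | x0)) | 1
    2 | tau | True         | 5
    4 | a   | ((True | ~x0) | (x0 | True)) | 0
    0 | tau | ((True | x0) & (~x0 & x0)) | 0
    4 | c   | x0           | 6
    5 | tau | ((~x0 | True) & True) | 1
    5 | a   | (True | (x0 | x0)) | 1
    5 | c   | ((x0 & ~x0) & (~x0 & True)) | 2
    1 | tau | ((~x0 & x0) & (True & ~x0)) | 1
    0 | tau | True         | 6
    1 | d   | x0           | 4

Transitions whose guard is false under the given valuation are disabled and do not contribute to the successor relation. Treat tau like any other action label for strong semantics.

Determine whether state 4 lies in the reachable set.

After dropping false guards: 6 live edges.
L0 = {0}
L1 = {6}  now seen {0,6}
Reachable = {0,6}

Answer: UNREACHABLE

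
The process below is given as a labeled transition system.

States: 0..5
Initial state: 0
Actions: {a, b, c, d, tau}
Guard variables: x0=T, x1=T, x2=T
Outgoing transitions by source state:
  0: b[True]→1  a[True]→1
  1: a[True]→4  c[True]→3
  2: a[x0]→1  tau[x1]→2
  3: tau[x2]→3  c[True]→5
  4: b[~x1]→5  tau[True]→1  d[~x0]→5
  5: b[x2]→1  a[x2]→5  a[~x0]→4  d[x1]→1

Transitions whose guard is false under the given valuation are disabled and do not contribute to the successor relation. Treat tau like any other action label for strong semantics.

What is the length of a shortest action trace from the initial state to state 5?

Breadth-first toward 5:
  depth 0: {0}
  depth 1: {1}
  depth 2: {3,4}
  depth 3: {5}
first hit 5 at d=3 via a·c·c

Answer: 3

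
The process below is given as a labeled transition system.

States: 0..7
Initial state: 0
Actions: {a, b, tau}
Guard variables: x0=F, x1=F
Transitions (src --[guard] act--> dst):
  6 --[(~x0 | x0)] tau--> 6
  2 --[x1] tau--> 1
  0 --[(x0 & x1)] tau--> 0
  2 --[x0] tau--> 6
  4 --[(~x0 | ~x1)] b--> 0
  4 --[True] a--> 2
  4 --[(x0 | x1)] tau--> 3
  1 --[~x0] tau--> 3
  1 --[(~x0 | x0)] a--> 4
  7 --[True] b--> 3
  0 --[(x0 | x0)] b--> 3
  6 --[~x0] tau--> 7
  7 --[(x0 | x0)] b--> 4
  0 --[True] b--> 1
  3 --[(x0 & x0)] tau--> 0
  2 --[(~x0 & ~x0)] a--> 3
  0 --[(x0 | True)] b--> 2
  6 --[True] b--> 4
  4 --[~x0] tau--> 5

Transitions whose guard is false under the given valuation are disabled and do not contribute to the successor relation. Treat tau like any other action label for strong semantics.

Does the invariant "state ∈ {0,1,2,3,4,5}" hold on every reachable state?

Answer: INVARIANT HOLDS

Working:
Inv-set: {0,1,2,3,4,5}
Reach set: {0,1,2,3,4,5}
  0: ✓
  1: ✓
  2: ✓
  3: ✓
  4: ✓
  5: ✓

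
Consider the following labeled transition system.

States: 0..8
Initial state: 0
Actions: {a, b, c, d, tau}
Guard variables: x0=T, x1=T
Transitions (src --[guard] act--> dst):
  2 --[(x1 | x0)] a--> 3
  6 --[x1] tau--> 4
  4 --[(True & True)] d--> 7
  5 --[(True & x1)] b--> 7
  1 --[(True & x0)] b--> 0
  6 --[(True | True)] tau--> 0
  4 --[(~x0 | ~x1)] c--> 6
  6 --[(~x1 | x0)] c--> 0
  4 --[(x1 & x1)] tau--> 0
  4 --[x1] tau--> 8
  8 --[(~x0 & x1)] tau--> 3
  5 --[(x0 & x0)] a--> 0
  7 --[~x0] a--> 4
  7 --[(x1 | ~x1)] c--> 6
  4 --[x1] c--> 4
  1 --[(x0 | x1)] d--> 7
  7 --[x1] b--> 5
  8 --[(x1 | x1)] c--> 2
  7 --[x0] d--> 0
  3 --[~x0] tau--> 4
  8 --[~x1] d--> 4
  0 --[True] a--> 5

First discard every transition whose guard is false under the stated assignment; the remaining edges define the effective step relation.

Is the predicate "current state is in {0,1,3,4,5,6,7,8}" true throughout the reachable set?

Answer: INVARIANT VIOLATED at state 2

Analysis:
Safe = {0,1,3,4,5,6,7,8}
Reachable = {0,2,3,4,5,6,7,8}
  0: safe
  2: VIOLATES
  3: safe
  4: safe
  5: safe
  6: safe
  7: safe
  8: safe
counterexample path to 2: a·b·c·tau·tau·c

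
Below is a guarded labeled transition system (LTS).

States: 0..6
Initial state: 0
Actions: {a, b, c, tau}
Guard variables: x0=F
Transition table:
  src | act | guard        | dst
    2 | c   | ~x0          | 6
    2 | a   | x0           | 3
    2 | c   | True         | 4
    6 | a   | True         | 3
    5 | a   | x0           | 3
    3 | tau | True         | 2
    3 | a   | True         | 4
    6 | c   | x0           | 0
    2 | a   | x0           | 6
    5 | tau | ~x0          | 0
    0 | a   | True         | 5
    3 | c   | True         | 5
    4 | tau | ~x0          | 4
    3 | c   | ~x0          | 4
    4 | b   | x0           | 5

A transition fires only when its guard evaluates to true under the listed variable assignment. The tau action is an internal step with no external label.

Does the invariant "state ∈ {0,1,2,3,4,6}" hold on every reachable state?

Answer: INVARIANT VIOLATED at state 5

Analysis:
Allowed set {0,1,2,3,4,6}
R = {0,5}
  0: ✓
  5: VIOLATES
reach 5 via a — violates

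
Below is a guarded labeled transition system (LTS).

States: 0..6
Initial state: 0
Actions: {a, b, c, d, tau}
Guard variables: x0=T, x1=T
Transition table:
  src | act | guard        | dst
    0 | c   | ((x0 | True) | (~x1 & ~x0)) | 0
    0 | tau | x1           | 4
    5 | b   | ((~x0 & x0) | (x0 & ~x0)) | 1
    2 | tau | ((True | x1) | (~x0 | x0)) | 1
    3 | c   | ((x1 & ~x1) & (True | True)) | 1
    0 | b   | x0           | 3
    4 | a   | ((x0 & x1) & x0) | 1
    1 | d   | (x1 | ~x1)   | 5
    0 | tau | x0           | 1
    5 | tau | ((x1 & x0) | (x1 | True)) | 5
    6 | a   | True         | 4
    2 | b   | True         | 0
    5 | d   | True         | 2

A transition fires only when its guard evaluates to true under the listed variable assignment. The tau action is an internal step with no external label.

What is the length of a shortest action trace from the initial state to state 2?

Answer: 3

Working:
BFS to 2:
  L0 = {0}
  L1 = {1,3,4}
  L2 = {5}
  L3 = {2}
depth(2)=3, e.g. tau·d·d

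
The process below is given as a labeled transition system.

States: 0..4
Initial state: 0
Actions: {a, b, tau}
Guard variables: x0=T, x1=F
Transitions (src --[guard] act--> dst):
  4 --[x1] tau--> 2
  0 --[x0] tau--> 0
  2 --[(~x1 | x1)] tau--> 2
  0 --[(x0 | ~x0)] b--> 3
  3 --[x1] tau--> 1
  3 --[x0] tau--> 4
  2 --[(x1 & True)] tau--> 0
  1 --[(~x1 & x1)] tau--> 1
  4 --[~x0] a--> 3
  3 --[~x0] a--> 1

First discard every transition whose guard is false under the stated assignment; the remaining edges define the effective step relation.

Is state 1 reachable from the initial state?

4 transition(s) survive guard evaluation.
Layer 0: {0}
Layer 1: {3}  cumulative {0,3}
Layer 2: {4}  cumulative {0,3,4}
Reachable = {0,3,4}

Answer: UNREACHABLE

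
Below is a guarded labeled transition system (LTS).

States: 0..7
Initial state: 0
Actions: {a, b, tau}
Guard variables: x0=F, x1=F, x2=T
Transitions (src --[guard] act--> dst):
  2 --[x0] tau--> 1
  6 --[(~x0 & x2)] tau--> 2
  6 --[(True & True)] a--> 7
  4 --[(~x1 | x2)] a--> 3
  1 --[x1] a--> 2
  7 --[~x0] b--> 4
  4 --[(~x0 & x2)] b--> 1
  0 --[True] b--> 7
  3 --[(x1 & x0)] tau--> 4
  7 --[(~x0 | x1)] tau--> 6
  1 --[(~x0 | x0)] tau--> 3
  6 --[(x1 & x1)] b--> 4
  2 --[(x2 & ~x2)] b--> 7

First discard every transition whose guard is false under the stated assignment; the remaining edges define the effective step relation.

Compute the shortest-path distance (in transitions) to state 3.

Layered search for 3:
  Layer 0: {0}
  Layer 1: {7}
  Layer 2: {4,6}
  Layer 3: {1,2,3}
depth(3)=3, e.g. b·b·a

Answer: 3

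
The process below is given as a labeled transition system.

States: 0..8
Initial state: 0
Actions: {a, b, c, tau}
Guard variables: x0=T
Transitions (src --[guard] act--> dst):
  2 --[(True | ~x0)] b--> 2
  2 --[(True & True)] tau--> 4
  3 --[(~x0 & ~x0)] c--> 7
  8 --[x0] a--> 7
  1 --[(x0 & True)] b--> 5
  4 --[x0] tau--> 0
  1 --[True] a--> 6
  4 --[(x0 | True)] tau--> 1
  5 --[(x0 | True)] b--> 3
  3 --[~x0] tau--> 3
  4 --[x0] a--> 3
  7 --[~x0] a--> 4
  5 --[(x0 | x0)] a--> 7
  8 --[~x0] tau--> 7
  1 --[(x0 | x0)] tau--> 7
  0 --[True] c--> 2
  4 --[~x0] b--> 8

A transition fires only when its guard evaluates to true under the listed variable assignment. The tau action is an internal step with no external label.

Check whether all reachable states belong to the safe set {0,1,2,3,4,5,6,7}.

Inv-set: {0,1,2,3,4,5,6,7}
Reachable = {0,1,2,3,4,5,6,7}
  0: ✓
  1: ✓
  2: ✓
  3: ✓
  4: ✓
  5: ✓
  6: ✓
  7: ✓

Answer: INVARIANT HOLDS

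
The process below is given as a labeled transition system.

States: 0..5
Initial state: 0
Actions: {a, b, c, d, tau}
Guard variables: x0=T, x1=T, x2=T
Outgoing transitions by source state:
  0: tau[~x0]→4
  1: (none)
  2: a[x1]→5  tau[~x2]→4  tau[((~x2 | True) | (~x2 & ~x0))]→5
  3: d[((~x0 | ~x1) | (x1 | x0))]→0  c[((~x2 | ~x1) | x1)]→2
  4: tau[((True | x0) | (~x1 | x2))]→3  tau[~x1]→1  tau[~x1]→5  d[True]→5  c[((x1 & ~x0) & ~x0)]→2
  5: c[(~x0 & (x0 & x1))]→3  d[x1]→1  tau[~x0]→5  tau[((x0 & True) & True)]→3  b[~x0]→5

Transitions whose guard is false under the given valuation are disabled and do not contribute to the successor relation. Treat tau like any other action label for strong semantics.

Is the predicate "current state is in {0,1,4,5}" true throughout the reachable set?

Allowed set {0,1,4,5}
R = {0}
  0: ok

Answer: INVARIANT HOLDS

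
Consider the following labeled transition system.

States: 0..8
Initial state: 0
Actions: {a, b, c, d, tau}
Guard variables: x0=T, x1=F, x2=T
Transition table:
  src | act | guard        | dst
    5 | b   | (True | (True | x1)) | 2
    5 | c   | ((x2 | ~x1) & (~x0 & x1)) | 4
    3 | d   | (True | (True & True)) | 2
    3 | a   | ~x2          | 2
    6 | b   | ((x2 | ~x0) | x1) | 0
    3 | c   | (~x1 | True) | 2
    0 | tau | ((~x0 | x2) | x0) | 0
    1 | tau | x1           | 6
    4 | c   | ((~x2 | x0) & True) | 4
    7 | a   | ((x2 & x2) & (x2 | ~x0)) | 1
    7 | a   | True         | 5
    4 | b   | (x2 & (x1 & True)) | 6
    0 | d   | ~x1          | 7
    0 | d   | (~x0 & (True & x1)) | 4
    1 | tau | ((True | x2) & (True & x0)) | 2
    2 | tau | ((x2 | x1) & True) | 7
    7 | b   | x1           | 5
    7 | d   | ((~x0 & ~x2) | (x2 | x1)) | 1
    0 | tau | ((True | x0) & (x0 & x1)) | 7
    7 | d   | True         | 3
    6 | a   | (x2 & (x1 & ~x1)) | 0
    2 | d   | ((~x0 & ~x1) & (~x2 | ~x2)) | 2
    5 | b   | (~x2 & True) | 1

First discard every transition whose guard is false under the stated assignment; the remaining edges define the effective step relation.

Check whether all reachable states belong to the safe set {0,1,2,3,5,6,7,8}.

Answer: INVARIANT HOLDS

Trace:
Inv-set: {0,1,2,3,5,6,7,8}
Reach set: {0,1,2,3,5,7}
  0: ok
  1: ok
  2: ok
  3: ok
  5: ok
  7: ok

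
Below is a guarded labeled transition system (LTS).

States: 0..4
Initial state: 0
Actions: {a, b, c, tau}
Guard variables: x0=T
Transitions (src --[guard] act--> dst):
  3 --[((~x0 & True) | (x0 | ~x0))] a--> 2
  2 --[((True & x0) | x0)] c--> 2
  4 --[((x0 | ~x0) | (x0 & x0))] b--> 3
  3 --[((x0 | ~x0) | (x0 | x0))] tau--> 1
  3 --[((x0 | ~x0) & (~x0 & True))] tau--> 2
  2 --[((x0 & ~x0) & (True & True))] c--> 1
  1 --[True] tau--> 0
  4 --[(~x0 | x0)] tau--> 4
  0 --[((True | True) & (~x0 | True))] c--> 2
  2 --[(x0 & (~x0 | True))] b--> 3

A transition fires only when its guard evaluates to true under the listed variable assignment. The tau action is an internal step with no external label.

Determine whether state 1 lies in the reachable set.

Answer: REACHABLE

Trace:
8 transition(s) survive guard evaluation.
Layer 0: {0}
Layer 1: {2}  now seen {0,2}
Layer 2: {3}  now seen {0,2,3}
Layer 3: {1}  now seen {0,1,2,3}
Reachable = {0,1,2,3}
trace reaching 1: c·b·tau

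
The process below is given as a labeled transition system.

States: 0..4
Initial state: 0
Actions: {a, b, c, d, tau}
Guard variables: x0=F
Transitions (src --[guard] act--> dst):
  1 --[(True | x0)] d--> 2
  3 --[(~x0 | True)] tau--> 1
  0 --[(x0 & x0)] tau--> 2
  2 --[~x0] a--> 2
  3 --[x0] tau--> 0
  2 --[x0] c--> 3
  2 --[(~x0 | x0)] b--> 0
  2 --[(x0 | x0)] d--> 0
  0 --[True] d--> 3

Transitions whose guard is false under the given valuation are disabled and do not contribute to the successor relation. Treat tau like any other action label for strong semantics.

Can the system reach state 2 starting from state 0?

Guard filter leaves 5 enabled edge(s).
depth 0: {0}
depth 1: {3}  cumulative {0,3}
depth 2: {1}  cumulative {0,1,3}
depth 3: {2}  cumulative {0,1,2,3}
R = {0,1,2,3}
witness 2: d·tau·d

Answer: REACHABLE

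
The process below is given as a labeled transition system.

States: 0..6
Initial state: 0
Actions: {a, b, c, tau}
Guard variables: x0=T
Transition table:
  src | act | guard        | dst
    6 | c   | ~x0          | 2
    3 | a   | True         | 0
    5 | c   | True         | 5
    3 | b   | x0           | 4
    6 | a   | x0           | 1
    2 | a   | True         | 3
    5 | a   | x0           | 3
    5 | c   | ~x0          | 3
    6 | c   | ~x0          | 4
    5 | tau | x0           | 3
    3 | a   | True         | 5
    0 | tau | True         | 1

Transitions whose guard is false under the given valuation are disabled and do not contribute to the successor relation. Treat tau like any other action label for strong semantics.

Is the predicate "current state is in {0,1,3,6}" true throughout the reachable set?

Answer: INVARIANT HOLDS

Trace:
Inv-set: {0,1,3,6}
R = {0,1}
  0: ✓
  1: ✓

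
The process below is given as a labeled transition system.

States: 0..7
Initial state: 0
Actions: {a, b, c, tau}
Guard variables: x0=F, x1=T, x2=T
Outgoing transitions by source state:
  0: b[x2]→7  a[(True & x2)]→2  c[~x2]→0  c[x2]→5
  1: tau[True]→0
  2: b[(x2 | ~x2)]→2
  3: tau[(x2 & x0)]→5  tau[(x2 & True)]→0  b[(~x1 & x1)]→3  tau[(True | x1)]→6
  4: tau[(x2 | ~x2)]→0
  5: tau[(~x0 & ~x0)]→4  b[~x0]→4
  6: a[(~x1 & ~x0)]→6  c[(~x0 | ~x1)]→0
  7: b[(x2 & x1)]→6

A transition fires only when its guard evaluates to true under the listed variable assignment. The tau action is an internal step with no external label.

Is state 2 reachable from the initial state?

12 transition(s) survive guard evaluation.
depth 0: {0}
depth 1: {2,5,7}  now seen {0,2,5,7}
depth 2: {4,6}  now seen {0,2,4,5,6,7}
Reachable = {0,2,4,5,6,7}
trace reaching 2: a

Answer: REACHABLE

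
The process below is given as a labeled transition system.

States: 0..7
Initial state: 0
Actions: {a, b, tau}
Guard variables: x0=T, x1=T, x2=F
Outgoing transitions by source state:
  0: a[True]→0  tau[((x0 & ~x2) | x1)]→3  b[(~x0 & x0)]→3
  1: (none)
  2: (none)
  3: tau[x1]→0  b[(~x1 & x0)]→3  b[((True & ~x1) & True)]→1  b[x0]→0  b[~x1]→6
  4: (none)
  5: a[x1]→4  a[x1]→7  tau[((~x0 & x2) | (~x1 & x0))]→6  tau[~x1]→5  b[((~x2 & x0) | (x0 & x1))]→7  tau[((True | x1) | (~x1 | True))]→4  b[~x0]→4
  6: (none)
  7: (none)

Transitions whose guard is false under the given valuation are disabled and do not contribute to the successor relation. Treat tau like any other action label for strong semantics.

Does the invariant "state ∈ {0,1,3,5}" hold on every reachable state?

Answer: INVARIANT HOLDS

Analysis:
Inv-set: {0,1,3,5}
Reach set: {0,3}
  0: ✓
  3: ✓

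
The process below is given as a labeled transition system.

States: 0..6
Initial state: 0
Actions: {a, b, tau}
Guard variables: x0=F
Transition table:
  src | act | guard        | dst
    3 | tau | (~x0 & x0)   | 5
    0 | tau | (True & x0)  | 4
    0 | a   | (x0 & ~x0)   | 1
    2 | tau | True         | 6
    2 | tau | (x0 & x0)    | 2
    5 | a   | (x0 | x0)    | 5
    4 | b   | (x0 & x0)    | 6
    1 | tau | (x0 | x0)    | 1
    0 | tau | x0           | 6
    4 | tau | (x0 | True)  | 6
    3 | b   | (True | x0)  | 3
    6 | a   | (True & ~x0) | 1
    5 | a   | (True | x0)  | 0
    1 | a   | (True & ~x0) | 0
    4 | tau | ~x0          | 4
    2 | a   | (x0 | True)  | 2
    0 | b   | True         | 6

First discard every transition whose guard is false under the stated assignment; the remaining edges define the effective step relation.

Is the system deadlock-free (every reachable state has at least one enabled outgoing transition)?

Reachable = {0,1,6}
  0: b→6  [1 exit(s)]
  1: a→0  [1 exit(s)]
  6: a→1  [1 exit(s)]

Answer: DEADLOCK-FREE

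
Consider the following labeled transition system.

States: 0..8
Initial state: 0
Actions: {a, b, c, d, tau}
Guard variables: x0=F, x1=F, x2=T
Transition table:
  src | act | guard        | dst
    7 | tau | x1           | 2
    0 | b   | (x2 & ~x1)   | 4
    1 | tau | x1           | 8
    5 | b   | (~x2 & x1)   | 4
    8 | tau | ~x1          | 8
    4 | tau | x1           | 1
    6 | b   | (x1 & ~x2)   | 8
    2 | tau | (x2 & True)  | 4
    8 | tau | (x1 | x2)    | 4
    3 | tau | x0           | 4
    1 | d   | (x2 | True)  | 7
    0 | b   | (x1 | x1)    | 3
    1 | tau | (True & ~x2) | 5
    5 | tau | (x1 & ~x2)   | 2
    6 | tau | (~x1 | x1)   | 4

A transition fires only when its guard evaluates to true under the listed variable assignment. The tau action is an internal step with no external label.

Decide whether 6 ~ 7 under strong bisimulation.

Refine partition for ~:
  round 0: {{0,1,2,3,4,5,6,7,8}}
  round 1: {{0},{1},{2,6,8},{3,4,5,7}}
  round 2: {{0},{1},{2,6},{3,4,5,7},{8}}
stable after 3 split(s): 5 block(s)
[6]={2,6}  [7]={3,4,5,7}

Answer: NOT BISIMILAR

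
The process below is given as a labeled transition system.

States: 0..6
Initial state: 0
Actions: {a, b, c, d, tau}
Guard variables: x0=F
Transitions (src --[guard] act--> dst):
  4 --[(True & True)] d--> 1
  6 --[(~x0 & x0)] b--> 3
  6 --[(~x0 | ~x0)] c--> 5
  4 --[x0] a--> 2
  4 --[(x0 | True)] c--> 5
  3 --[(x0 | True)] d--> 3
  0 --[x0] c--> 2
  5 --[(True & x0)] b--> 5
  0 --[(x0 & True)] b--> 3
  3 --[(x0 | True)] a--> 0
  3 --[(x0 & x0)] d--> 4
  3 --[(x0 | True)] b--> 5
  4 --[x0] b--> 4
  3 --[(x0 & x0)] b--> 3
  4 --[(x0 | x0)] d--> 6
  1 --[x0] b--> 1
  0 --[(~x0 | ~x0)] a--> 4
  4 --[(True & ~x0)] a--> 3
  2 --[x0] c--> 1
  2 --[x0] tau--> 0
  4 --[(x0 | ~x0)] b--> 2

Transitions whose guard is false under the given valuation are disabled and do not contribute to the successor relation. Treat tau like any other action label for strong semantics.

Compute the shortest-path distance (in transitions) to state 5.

Answer: 2

Analysis:
Layered search for 5:
  depth 0: {0}
  depth 1: {4}
  depth 2: {1,2,3,5}
5 enters at depth 2; path a·c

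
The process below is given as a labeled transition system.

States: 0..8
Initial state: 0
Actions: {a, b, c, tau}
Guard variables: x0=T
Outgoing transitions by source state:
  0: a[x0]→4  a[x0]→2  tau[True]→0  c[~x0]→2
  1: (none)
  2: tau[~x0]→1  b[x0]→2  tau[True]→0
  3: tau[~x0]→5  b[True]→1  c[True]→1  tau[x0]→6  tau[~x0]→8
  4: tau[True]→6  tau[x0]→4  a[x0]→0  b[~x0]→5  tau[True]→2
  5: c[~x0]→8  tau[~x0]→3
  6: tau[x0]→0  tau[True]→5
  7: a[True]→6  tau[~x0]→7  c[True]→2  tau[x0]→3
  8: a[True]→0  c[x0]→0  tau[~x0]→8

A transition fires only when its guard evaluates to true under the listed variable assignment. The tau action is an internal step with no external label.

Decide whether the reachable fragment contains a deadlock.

Reach set: {0,2,4,5,6}
  0: a→2  a→4  tau→0  [deg 3]
  2: b→2  tau→0  [deg 2]
  4: a→0  tau→2  tau→4  tau→6  [deg 4]
  5: ∅  [no exit]
  6: tau→0  tau→5  [deg 2]
witness 5: a·tau·tau

Answer: DEADLOCK at state 5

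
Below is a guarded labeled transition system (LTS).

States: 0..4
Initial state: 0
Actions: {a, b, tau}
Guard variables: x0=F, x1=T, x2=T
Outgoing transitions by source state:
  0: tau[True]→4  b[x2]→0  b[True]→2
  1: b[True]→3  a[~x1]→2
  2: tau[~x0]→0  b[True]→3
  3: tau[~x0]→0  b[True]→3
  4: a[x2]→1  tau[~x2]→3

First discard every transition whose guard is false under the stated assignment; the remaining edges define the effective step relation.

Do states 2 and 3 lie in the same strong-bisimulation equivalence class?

Answer: BISIMILAR

Analysis:
Bisimulation quotient by refinement:
  round 0: {{0,1,2,3,4}}
  round 1: {{0,2,3},{1},{4}}
  round 2: {{0},{1},{2,3},{4}}
4 equivalence class(es) (converged in 3)
2∈{2,3}, 3∈{2,3}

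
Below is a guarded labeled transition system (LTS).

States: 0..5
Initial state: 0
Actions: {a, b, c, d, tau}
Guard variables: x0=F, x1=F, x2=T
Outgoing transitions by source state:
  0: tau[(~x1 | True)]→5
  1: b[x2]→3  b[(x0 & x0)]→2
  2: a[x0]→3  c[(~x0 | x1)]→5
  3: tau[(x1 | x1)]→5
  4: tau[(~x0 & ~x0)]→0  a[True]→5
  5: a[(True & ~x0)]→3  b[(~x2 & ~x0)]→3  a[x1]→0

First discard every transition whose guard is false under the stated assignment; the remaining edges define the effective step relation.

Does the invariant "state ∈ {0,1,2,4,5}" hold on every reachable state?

Allowed set {0,1,2,4,5}
Reachable = {0,3,5}
  0: ✓
  3: outside
  5: ✓
counterexample path to 3: tau·a

Answer: INVARIANT VIOLATED at state 3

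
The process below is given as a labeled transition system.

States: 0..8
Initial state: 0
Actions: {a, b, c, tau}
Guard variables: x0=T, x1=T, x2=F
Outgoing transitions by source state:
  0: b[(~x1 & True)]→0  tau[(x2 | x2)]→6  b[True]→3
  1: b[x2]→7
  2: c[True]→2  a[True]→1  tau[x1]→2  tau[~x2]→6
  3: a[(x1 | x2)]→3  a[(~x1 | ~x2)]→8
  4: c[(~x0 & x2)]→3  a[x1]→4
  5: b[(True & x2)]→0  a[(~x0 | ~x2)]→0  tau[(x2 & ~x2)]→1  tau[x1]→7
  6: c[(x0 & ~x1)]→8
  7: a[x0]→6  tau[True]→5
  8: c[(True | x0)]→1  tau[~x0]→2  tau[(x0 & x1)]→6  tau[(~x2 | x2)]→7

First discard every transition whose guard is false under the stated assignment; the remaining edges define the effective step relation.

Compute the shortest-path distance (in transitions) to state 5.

Layered search for 5:
  L0 = {0}
  L1 = {3}
  L2 = {8}
  L3 = {1,6,7}
  L4 = {5}
depth(5)=4, e.g. b·a·tau·tau

Answer: 4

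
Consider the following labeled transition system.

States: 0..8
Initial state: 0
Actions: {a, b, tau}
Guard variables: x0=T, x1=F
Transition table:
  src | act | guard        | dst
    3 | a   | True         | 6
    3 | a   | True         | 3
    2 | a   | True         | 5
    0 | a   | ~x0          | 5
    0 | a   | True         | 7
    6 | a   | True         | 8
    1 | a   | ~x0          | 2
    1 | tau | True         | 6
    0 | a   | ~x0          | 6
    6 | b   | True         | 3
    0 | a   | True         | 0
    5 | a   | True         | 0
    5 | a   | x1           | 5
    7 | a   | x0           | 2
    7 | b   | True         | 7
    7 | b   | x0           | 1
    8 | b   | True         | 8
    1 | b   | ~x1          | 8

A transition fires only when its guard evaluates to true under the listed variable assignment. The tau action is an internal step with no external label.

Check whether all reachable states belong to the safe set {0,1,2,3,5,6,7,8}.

Inv-set: {0,1,2,3,5,6,7,8}
R = {0,1,2,3,5,6,7,8}
  0: ok
  1: ok
  2: ok
  3: ok
  5: ok
  6: ok
  7: ok
  8: ok

Answer: INVARIANT HOLDS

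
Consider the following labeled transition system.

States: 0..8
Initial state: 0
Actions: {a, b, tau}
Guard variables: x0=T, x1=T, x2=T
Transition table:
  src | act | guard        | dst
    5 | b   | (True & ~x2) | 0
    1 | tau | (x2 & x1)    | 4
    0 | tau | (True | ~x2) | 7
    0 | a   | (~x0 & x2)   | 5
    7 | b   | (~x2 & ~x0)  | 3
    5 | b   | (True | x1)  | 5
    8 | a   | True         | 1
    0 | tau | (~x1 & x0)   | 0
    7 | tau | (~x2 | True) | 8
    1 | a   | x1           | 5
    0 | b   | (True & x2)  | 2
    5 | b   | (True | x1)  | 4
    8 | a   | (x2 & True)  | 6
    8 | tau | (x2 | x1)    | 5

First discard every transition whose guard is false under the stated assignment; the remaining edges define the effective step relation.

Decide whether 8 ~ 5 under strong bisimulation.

Bisimulation quotient by refinement:
  π0 = {{0,1,2,3,4,5,6,7,8}}
  π1 = {{0},{1,8},{2,3,4,6},{5},{7}}
  π2 = {{0},{1},{2,3,4,6},{5},{7},{8}}
Fixed point at round 3; 6 class(es).
class of 8: {8}; class of 5: {5}

Answer: NOT BISIMILAR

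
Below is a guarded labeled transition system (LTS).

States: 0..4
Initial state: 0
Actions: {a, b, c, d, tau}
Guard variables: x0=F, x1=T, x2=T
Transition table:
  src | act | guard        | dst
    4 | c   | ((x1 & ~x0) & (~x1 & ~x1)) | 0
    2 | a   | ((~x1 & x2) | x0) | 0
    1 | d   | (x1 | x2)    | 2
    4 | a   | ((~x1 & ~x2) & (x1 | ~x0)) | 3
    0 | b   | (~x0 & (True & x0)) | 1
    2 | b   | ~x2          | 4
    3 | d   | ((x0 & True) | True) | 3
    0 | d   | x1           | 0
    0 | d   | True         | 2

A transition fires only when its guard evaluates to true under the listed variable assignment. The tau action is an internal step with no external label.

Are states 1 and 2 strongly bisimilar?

Answer: NOT BISIMILAR

Trace:
Refine partition for ~:
  P[0] = {{0,1,2,3,4}}
  P[1] = {{0,1,3},{2,4}}
  P[2] = {{0},{1},{2,4},{3}}
Fixed point at round 3; 4 class(es).
[1]={1}  [2]={2,4}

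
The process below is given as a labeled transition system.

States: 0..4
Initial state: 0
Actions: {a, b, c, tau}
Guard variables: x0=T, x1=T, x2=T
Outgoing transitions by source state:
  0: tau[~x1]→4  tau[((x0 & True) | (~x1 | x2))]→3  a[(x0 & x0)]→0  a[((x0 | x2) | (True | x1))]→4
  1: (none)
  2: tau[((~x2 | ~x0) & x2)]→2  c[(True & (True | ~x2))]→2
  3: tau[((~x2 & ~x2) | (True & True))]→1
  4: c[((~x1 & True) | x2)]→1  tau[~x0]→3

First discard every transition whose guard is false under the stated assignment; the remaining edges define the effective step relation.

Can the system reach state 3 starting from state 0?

Guard filter leaves 6 enabled edge(s).
L0 = {0}
L1 = {3,4}  now seen {0,3,4}
L2 = {1}  now seen {0,1,3,4}
R = {0,1,3,4}
Path to 3: tau

Answer: REACHABLE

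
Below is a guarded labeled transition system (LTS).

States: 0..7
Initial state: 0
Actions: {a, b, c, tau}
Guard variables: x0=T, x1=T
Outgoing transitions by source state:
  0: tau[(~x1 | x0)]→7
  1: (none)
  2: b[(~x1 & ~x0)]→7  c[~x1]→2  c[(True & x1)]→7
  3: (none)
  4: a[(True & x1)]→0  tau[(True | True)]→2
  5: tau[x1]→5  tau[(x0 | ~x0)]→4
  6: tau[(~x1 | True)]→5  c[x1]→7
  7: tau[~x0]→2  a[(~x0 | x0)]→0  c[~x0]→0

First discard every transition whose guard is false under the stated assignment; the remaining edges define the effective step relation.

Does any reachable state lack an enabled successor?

R = {0,7}
  0: tau→7  [deg 1]
  7: a→0  [deg 1]

Answer: DEADLOCK-FREE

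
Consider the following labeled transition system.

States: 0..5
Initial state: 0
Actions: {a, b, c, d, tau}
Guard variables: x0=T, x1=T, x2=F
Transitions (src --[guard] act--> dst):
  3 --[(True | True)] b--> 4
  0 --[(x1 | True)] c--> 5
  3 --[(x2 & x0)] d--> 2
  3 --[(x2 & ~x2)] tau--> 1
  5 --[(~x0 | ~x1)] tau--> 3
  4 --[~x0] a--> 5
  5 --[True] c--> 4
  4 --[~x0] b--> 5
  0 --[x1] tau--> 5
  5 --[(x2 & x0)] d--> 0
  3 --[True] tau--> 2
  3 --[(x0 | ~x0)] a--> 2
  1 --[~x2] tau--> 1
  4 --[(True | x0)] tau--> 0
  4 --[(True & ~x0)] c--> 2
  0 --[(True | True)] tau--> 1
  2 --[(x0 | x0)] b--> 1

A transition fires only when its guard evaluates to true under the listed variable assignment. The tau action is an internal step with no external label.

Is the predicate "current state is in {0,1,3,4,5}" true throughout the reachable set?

Answer: INVARIANT HOLDS

Trace:
Allowed set {0,1,3,4,5}
Reach set: {0,1,4,5}
  0: ✓
  1: ✓
  4: ✓
  5: ✓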